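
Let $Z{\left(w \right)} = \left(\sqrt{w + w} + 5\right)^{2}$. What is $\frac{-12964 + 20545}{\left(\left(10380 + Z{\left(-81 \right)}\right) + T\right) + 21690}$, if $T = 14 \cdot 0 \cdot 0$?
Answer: $\frac{242084073}{1019732689} - \frac{682290 i \sqrt{2}}{1019732689} \approx 0.2374 - 0.00094623 i$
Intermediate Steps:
$T = 0$ ($T = 0 \cdot 0 = 0$)
$Z{\left(w \right)} = \left(5 + \sqrt{2} \sqrt{w}\right)^{2}$ ($Z{\left(w \right)} = \left(\sqrt{2 w} + 5\right)^{2} = \left(\sqrt{2} \sqrt{w} + 5\right)^{2} = \left(5 + \sqrt{2} \sqrt{w}\right)^{2}$)
$\frac{-12964 + 20545}{\left(\left(10380 + Z{\left(-81 \right)}\right) + T\right) + 21690} = \frac{-12964 + 20545}{\left(\left(10380 + \left(5 + \sqrt{2} \sqrt{-81}\right)^{2}\right) + 0\right) + 21690} = \frac{7581}{\left(\left(10380 + \left(5 + \sqrt{2} \cdot 9 i\right)^{2}\right) + 0\right) + 21690} = \frac{7581}{\left(\left(10380 + \left(5 + 9 i \sqrt{2}\right)^{2}\right) + 0\right) + 21690} = \frac{7581}{\left(10380 + \left(5 + 9 i \sqrt{2}\right)^{2}\right) + 21690} = \frac{7581}{32070 + \left(5 + 9 i \sqrt{2}\right)^{2}}$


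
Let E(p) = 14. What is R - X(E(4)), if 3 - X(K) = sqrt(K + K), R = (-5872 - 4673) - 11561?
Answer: -22109 + 2*sqrt(7) ≈ -22104.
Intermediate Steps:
R = -22106 (R = -10545 - 11561 = -22106)
X(K) = 3 - sqrt(2)*sqrt(K) (X(K) = 3 - sqrt(K + K) = 3 - sqrt(2*K) = 3 - sqrt(2)*sqrt(K))
R - X(E(4)) = -22106 - (3 - sqrt(2)*sqrt(14)) = -22106 - (3 - 2*sqrt(7)) = -22106 + (-3 + 2*sqrt(7)) = -22109 + 2*sqrt(7)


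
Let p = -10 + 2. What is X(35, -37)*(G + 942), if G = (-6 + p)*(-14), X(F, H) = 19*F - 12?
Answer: 743114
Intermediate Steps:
p = -8
X(F, H) = -12 + 19*F
G = 196 (G = (-6 - 8)*(-14) = -14*(-14) = 196)
X(35, -37)*(G + 942) = (-12 + 19*35)*(196 + 942) = (-12 + 665)*1138 = 653*1138 = 743114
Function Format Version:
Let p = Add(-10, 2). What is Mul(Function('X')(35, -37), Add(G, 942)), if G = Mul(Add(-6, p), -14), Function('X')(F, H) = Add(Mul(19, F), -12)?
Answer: 743114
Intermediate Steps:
p = -8
Function('X')(F, H) = Add(-12, Mul(19, F))
G = 196 (G = Mul(Add(-6, -8), -14) = Mul(-14, -14) = 196)
Mul(Function('X')(35, -37), Add(G, 942)) = Mul(Add(-12, Mul(19, 35)), Add(196, 942)) = Mul(Add(-12, 665), 1138) = Mul(653, 1138) = 743114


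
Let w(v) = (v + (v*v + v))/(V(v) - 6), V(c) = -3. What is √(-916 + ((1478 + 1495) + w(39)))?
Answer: √16914/3 ≈ 43.351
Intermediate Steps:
w(v) = -2*v/9 - v²/9 (w(v) = (v + (v*v + v))/(-3 - 6) = (v + (v² + v))/(-9) = (v + (v + v²))*(-⅑) = (v² + 2*v)*(-⅑) = -2*v/9 - v²/9)
√(-916 + ((1478 + 1495) + w(39))) = √(-916 + ((1478 + 1495) - ⅑*39*(2 + 39))) = √(-916 + (2973 - ⅑*39*41)) = √(-916 + (2973 - 533/3)) = √(-916 + 8386/3) = √(5638/3) = √16914/3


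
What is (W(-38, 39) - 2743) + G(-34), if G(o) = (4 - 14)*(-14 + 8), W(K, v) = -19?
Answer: -2702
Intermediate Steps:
G(o) = 60 (G(o) = -10*(-6) = 60)
(W(-38, 39) - 2743) + G(-34) = (-19 - 2743) + 60 = -2762 + 60 = -2702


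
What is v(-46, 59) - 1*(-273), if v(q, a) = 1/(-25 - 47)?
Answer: 19655/72 ≈ 272.99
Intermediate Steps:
v(q, a) = -1/72 (v(q, a) = 1/(-72) = -1/72)
v(-46, 59) - 1*(-273) = -1/72 - 1*(-273) = -1/72 + 273 = 19655/72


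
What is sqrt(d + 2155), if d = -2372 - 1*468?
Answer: I*sqrt(685) ≈ 26.173*I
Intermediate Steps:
d = -2840 (d = -2372 - 468 = -2840)
sqrt(d + 2155) = sqrt(-2840 + 2155) = sqrt(-685) = I*sqrt(685)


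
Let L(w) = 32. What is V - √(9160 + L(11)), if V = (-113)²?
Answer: 12769 - 2*√2298 ≈ 12673.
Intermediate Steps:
V = 12769
V - √(9160 + L(11)) = 12769 - √(9160 + 32) = 12769 - √9192 = 12769 - 2*√2298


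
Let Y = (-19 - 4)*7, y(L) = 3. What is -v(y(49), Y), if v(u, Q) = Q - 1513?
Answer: 1674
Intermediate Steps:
Y = -161 (Y = -23*7 = -161)
v(u, Q) = -1513 + Q
-v(y(49), Y) = -(-1513 - 161) = -1*(-1674) = 1674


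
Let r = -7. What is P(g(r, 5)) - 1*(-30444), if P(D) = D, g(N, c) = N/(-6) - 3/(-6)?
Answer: 91337/3 ≈ 30446.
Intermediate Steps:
g(N, c) = ½ - N/6 (g(N, c) = N*(-⅙) - 3*(-⅙) = -N/6 + ½ = ½ - N/6)
P(g(r, 5)) - 1*(-30444) = (½ - ⅙*(-7)) - 1*(-30444) = (½ + 7/6) + 30444 = 5/3 + 30444 = 91337/3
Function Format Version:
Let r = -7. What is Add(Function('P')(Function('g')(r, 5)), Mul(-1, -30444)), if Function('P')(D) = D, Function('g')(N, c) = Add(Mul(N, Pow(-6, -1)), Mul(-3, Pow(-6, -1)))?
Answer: Rational(91337, 3) ≈ 30446.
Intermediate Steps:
Function('g')(N, c) = Add(Rational(1, 2), Mul(Rational(-1, 6), N)) (Function('g')(N, c) = Add(Mul(N, Rational(-1, 6)), Mul(-3, Rational(-1, 6))) = Add(Mul(Rational(-1, 6), N), Rational(1, 2)) = Add(Rational(1, 2), Mul(Rational(-1, 6), N)))
Add(Function('P')(Function('g')(r, 5)), Mul(-1, -30444)) = Add(Add(Rational(1, 2), Mul(Rational(-1, 6), -7)), Mul(-1, -30444)) = Add(Add(Rational(1, 2), Rational(7, 6)), 30444) = Add(Rational(5, 3), 30444) = Rational(91337, 3)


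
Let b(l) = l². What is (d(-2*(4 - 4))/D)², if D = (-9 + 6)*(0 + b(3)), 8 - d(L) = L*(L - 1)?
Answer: 64/729 ≈ 0.087791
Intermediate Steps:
d(L) = 8 - L*(-1 + L) (d(L) = 8 - L*(L - 1) = 8 - L*(-1 + L))
D = -27 (D = (-9 + 6)*(0 + 3²) = -3*(0 + 9) = -3*9 = -27)
(d(-2*(4 - 4))/D)² = ((8 - 2*(4 - 4) - (-2*(4 - 4))²)/(-27))² = ((8 - 2*0 - (-2*0)²)*(-1/27))² = ((8 + 0 - 1*0²)*(-1/27))² = ((8 + 0 - 1*0)*(-1/27))² = ((8 + 0 + 0)*(-1/27))² = (8*(-1/27))² = (-8/27)² = 64/729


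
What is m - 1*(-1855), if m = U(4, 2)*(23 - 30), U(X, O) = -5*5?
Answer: 2030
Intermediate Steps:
U(X, O) = -25
m = 175 (m = -25*(23 - 30) = -25*(-7) = 175)
m - 1*(-1855) = 175 - 1*(-1855) = 175 + 1855 = 2030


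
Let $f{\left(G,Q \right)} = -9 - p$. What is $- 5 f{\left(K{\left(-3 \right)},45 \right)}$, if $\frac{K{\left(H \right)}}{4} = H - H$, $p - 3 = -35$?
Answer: $-115$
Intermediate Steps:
$p = -32$ ($p = 3 - 35 = -32$)
$K{\left(H \right)} = 0$ ($K{\left(H \right)} = 4 \left(H - H\right) = 4 \cdot 0 = 0$)
$f{\left(G,Q \right)} = 23$ ($f{\left(G,Q \right)} = -9 - -32 = -9 + 32 = 23$)
$- 5 f{\left(K{\left(-3 \right)},45 \right)} = \left(-5\right) 23 = -115$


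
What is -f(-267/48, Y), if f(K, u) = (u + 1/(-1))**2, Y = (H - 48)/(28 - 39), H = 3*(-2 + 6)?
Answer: -625/121 ≈ -5.1653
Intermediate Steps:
H = 12 (H = 3*4 = 12)
Y = 36/11 (Y = (12 - 48)/(28 - 39) = -36/(-11) = -36*(-1/11) = 36/11 ≈ 3.2727)
f(K, u) = (-1 + u)**2 (f(K, u) = (u - 1)**2 = (-1 + u)**2)
-f(-267/48, Y) = -(-1 + 36/11)**2 = -(25/11)**2 = -1*625/121 = -625/121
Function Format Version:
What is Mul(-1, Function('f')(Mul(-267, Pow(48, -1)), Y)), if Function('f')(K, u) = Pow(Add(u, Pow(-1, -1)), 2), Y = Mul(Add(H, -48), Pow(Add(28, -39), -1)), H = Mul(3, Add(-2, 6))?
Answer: Rational(-625, 121) ≈ -5.1653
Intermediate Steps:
H = 12 (H = Mul(3, 4) = 12)
Y = Rational(36, 11) (Y = Mul(Add(12, -48), Pow(Add(28, -39), -1)) = Mul(-36, Pow(-11, -1)) = Mul(-36, Rational(-1, 11)) = Rational(36, 11) ≈ 3.2727)
Function('f')(K, u) = Pow(Add(-1, u), 2) (Function('f')(K, u) = Pow(Add(u, -1), 2) = Pow(Add(-1, u), 2))
Mul(-1, Function('f')(Mul(-267, Pow(48, -1)), Y)) = Mul(-1, Pow(Add(-1, Rational(36, 11)), 2)) = Mul(-1, Pow(Rational(25, 11), 2)) = Mul(-1, Rational(625, 121)) = Rational(-625, 121)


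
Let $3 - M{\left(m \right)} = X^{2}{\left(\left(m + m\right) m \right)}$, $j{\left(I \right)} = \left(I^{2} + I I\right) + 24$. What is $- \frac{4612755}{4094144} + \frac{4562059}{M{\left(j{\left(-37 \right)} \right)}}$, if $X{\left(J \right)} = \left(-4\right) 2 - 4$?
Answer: $- \frac{18678376880951}{577274304} \approx -32356.0$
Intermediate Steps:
$X{\left(J \right)} = -12$ ($X{\left(J \right)} = -8 - 4 = -12$)
$j{\left(I \right)} = 24 + 2 I^{2}$ ($j{\left(I \right)} = \left(I^{2} + I^{2}\right) + 24 = 2 I^{2} + 24 = 24 + 2 I^{2}$)
$M{\left(m \right)} = -141$ ($M{\left(m \right)} = 3 - \left(-12\right)^{2} = 3 - 144 = -141$)
$- \frac{4612755}{4094144} + \frac{4562059}{M{\left(j{\left(-37 \right)} \right)}} = - \frac{4612755}{4094144} + \frac{4562059}{-141} = \left(-4612755\right) \frac{1}{4094144} + 4562059 \left(- \frac{1}{141}\right) = - \frac{4612755}{4094144} - \frac{4562059}{141} = - \frac{18678376880951}{577274304}$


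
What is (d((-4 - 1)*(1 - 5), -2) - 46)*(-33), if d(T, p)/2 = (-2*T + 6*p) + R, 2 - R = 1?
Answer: 4884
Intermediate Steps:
R = 1 (R = 2 - 1*1 = 2 - 1 = 1)
d(T, p) = 2 - 4*T + 12*p (d(T, p) = 2*((-2*T + 6*p) + 1) = 2*(1 - 2*T + 6*p) = 2 - 4*T + 12*p)
(d((-4 - 1)*(1 - 5), -2) - 46)*(-33) = ((2 - 4*(-4 - 1)*(1 - 5) + 12*(-2)) - 46)*(-33) = ((2 - (-20)*(-4) - 24) - 46)*(-33) = ((2 - 4*20 - 24) - 46)*(-33) = ((2 - 80 - 24) - 46)*(-33) = (-102 - 46)*(-33) = -148*(-33) = 4884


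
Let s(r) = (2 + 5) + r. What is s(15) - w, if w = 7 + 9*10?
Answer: -75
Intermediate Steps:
s(r) = 7 + r
w = 97 (w = 7 + 90 = 97)
s(15) - w = (7 + 15) - 1*97 = 22 - 97 = -75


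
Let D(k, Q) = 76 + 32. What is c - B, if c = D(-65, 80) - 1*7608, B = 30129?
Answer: -37629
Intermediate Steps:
D(k, Q) = 108
c = -7500 (c = 108 - 1*7608 = 108 - 7608 = -7500)
c - B = -7500 - 1*30129 = -7500 - 30129 = -37629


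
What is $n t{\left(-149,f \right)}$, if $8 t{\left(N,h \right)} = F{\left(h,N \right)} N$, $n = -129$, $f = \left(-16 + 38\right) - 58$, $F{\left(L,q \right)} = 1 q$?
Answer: $- \frac{2863929}{8} \approx -3.5799 \cdot 10^{5}$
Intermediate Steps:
$F{\left(L,q \right)} = q$
$f = -36$ ($f = 22 - 58 = -36$)
$t{\left(N,h \right)} = \frac{N^{2}}{8}$ ($t{\left(N,h \right)} = \frac{N N}{8} = \frac{N^{2}}{8}$)
$n t{\left(-149,f \right)} = - 129 \frac{\left(-149\right)^{2}}{8} = - 129 \cdot \frac{1}{8} \cdot 22201 = \left(-129\right) \frac{22201}{8} = - \frac{2863929}{8}$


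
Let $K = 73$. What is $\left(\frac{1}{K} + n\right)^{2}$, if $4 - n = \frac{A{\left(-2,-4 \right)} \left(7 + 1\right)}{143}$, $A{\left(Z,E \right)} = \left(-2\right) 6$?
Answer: $\frac{2391894649}{108972721} \approx 21.949$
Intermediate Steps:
$A{\left(Z,E \right)} = -12$
$n = \frac{668}{143}$ ($n = 4 - \frac{\left(-12\right) \left(7 + 1\right)}{143} = 4 - \left(-12\right) 8 \cdot \frac{1}{143} = 4 - \left(-96\right) \frac{1}{143} = 4 - - \frac{96}{143} = 4 + \frac{96}{143} = \frac{668}{143} \approx 4.6713$)
$\left(\frac{1}{K} + n\right)^{2} = \left(\frac{1}{73} + \frac{668}{143}\right)^{2} = \left(\frac{48907}{10439}\right)^{2} = \frac{2391894649}{108972721}$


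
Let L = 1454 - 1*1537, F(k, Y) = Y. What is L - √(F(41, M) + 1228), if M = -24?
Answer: -83 - 2*√301 ≈ -117.70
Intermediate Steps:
L = -83 (L = 1454 - 1537 = -83)
L - √(F(41, M) + 1228) = -83 - √(-24 + 1228) = -83 - √1204 = -83 - 2*√301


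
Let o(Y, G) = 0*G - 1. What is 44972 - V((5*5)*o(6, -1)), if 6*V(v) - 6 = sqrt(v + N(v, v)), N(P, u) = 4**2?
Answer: 44971 - I/2 ≈ 44971.0 - 0.5*I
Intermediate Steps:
N(P, u) = 16
o(Y, G) = -1 (o(Y, G) = 0 - 1 = -1)
V(v) = 1 + sqrt(16 + v)/6 (V(v) = 1 + sqrt(v + 16)/6 = 1 + sqrt(16 + v)/6)
44972 - V((5*5)*o(6, -1)) = 44972 - (1 + sqrt(16 + (5*5)*(-1))/6) = 44972 - (1 + sqrt(16 + 25*(-1))/6) = 44972 - (1 + sqrt(16 - 25)/6) = 44972 - (1 + sqrt(-9)/6) = 44972 - (1 + (3*I)/6) = 44972 - (1 + I/2) = 44972 + (-1 - I/2) = 44971 - I/2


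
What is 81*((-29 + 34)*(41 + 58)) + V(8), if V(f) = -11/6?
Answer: 240559/6 ≈ 40093.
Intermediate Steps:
V(f) = -11/6 (V(f) = -11*⅙ = -11/6)
81*((-29 + 34)*(41 + 58)) + V(8) = 81*((-29 + 34)*(41 + 58)) - 11/6 = 81*(5*99) - 11/6 = 81*495 - 11/6 = 40095 - 11/6 = 240559/6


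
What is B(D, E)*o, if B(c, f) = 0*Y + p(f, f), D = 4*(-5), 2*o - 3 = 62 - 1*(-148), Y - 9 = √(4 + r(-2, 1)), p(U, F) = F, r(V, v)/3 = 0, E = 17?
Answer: 3621/2 ≈ 1810.5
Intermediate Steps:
r(V, v) = 0 (r(V, v) = 3*0 = 0)
Y = 11 (Y = 9 + √(4 + 0) = 9 + √4 = 9 + 2 = 11)
o = 213/2 (o = 3/2 + (62 - 1*(-148))/2 = 3/2 + (62 + 148)/2 = 3/2 + (½)*210 = 3/2 + 105 = 213/2 ≈ 106.50)
D = -20
B(c, f) = f (B(c, f) = 0*11 + f = 0 + f = f)
B(D, E)*o = 17*(213/2) = 3621/2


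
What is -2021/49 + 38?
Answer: -159/49 ≈ -3.2449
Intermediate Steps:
-2021/49 + 38 = -159/49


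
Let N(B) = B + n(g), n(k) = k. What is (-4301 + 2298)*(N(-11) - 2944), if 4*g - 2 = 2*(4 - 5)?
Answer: 5918865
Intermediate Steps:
g = 0 (g = ½ + (2*(4 - 5))/4 = ½ + (2*(-1))/4 = ½ + (¼)*(-2) = ½ - ½ = 0)
N(B) = B (N(B) = B + 0 = B)
(-4301 + 2298)*(N(-11) - 2944) = (-4301 + 2298)*(-11 - 2944) = -2003*(-2955) = 5918865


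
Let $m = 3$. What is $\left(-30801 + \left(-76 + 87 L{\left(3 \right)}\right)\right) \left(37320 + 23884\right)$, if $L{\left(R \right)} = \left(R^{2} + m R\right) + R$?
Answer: $-1777976200$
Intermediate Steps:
$L{\left(R \right)} = R^{2} + 4 R$ ($L{\left(R \right)} = \left(R^{2} + 3 R\right) + R = R^{2} + 4 R$)
$\left(-30801 + \left(-76 + 87 L{\left(3 \right)}\right)\right) \left(37320 + 23884\right) = \left(-30801 - \left(76 - 87 \cdot 3 \left(4 + 3\right)\right)\right) \left(37320 + 23884\right) = \left(-30801 - \left(76 - 87 \cdot 3 \cdot 7\right)\right) 61204 = \left(-30801 + \left(-76 + 87 \cdot 21\right)\right) 61204 = \left(-30801 + \left(-76 + 1827\right)\right) 61204 = \left(-30801 + 1751\right) 61204 = \left(-29050\right) 61204 = -1777976200$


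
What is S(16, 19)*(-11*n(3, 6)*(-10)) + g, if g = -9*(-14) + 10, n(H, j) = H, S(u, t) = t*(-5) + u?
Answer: -25934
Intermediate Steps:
S(u, t) = u - 5*t (S(u, t) = -5*t + u = u - 5*t)
g = 136 (g = 126 + 10 = 136)
S(16, 19)*(-11*n(3, 6)*(-10)) + g = (16 - 5*19)*(-11*3*(-10)) + 136 = (16 - 95)*(-33*(-10)) + 136 = -79*330 + 136 = -26070 + 136 = -25934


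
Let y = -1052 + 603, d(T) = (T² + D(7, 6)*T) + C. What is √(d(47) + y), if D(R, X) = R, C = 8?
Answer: 3*√233 ≈ 45.793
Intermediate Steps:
d(T) = 8 + T² + 7*T (d(T) = (T² + 7*T) + 8 = 8 + T² + 7*T)
y = -449
√(d(47) + y) = √((8 + 47² + 7*47) - 449) = √((8 + 2209 + 329) - 449) = √(2546 - 449) = √2097 = 3*√233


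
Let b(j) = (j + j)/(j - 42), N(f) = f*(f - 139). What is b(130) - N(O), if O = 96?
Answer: 90881/22 ≈ 4131.0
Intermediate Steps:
N(f) = f*(-139 + f)
b(j) = 2*j/(-42 + j) (b(j) = (2*j)/(-42 + j) = 2*j/(-42 + j))
b(130) - N(O) = 2*130/(-42 + 130) - 96*(-139 + 96) = 2*130/88 - 96*(-43) = 2*130*(1/88) - 1*(-4128) = 65/22 + 4128 = 90881/22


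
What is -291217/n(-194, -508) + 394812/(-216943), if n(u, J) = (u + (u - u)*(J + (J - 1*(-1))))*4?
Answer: 62871115519/168347768 ≈ 373.46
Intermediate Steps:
n(u, J) = 4*u (n(u, J) = (u + 0*(J + (J + 1)))*4 = (u + 0*(J + (1 + J)))*4 = (u + 0*(1 + 2*J))*4 = (u + 0)*4 = u*4 = 4*u)
-291217/n(-194, -508) + 394812/(-216943) = -291217/(4*(-194)) + 394812/(-216943) = -291217/(-776) + 394812*(-1/216943) = -291217*(-1/776) - 394812/216943 = 291217/776 - 394812/216943 = 62871115519/168347768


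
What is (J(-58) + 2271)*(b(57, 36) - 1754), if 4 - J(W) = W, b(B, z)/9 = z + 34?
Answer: -2622292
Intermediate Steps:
b(B, z) = 306 + 9*z (b(B, z) = 9*(z + 34) = 9*(34 + z) = 306 + 9*z)
J(W) = 4 - W
(J(-58) + 2271)*(b(57, 36) - 1754) = ((4 - 1*(-58)) + 2271)*((306 + 9*36) - 1754) = ((4 + 58) + 2271)*((306 + 324) - 1754) = (62 + 2271)*(630 - 1754) = 2333*(-1124) = -2622292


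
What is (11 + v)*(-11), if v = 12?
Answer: -253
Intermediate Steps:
(11 + v)*(-11) = (11 + 12)*(-11) = 23*(-11) = -253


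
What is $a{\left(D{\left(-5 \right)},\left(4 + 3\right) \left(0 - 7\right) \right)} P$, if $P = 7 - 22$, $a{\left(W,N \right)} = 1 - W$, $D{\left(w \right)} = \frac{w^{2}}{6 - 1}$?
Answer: $60$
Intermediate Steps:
$D{\left(w \right)} = \frac{w^{2}}{5}$
$P = -15$
$a{\left(D{\left(-5 \right)},\left(4 + 3\right) \left(0 - 7\right) \right)} P = \left(1 - \frac{\left(-5\right)^{2}}{5}\right) \left(-15\right) = \left(1 - \frac{1}{5} \cdot 25\right) \left(-15\right) = \left(1 - 5\right) \left(-15\right) = \left(-4\right) \left(-15\right) = 60$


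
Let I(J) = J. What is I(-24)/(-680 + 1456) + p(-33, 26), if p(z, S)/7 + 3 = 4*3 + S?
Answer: 23762/97 ≈ 244.97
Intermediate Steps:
p(z, S) = 63 + 7*S (p(z, S) = -21 + 7*(4*3 + S) = -21 + 7*(12 + S) = -21 + (84 + 7*S) = 63 + 7*S)
I(-24)/(-680 + 1456) + p(-33, 26) = -24/(-680 + 1456) + (63 + 7*26) = -24/776 + (63 + 182) = -24*1/776 + 245 = -3/97 + 245 = 23762/97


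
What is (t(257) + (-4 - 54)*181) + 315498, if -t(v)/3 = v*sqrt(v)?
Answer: 305000 - 771*sqrt(257) ≈ 2.9264e+5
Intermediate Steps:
t(v) = -3*v**(3/2) (t(v) = -3*v*sqrt(v) = -3*v**(3/2))
(t(257) + (-4 - 54)*181) + 315498 = (-771*sqrt(257) + (-4 - 54)*181) + 315498 = (-771*sqrt(257) - 58*181) + 315498 = (-771*sqrt(257) - 10498) + 315498 = (-10498 - 771*sqrt(257)) + 315498 = 305000 - 771*sqrt(257)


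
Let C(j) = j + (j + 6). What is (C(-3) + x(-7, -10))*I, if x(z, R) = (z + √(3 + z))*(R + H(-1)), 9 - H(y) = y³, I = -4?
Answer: 0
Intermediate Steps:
H(y) = 9 - y³
C(j) = 6 + 2*j (C(j) = j + (6 + j) = 6 + 2*j)
x(z, R) = (10 + R)*(z + √(3 + z)) (x(z, R) = (z + √(3 + z))*(R + (9 - 1*(-1)³)) = (z + √(3 + z))*(R + (9 - 1*(-1))) = (z + √(3 + z))*(R + (9 + 1)) = (z + √(3 + z))*(R + 10) = (z + √(3 + z))*(10 + R) = (10 + R)*(z + √(3 + z)))
(C(-3) + x(-7, -10))*I = ((6 + 2*(-3)) + (10*(-7) + 10*√(3 - 7) - 10*(-7) - 10*√(3 - 7)))*(-4) = ((6 - 6) + (-70 + 10*√(-4) + 70 - 20*I))*(-4) = (0 + (-70 + 10*(2*I) + 70 - 20*I))*(-4) = (0 + (-70 + 20*I + 70 - 20*I))*(-4) = (0 + 0)*(-4) = 0*(-4) = 0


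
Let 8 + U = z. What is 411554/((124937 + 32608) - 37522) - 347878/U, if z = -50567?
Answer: 62567704744/6070163225 ≈ 10.307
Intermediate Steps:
U = -50575 (U = -8 - 50567 = -50575)
411554/((124937 + 32608) - 37522) - 347878/U = 411554/((124937 + 32608) - 37522) - 347878/(-50575) = 411554/(157545 - 37522) - 347878*(-1/50575) = 411554/120023 + 347878/50575 = 62567704744/6070163225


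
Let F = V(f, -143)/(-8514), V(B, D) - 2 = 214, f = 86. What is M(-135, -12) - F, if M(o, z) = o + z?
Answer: -69519/473 ≈ -146.97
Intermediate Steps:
V(B, D) = 216 (V(B, D) = 2 + 214 = 216)
F = -12/473 (F = 216/(-8514) = 216*(-1/8514) = -12/473 ≈ -0.025370)
M(-135, -12) - F = (-135 - 12) - 1*(-12/473) = -147 + 12/473 = -69519/473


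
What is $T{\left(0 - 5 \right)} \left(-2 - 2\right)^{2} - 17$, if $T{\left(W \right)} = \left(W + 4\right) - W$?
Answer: $47$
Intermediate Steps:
$T{\left(W \right)} = 4$ ($T{\left(W \right)} = \left(4 + W\right) - W = 4$)
$T{\left(0 - 5 \right)} \left(-2 - 2\right)^{2} - 17 = 4 \left(-2 - 2\right)^{2} - 17 = 4 \left(-4\right)^{2} - 17 = 4 \cdot 16 - 17 = 64 - 17 = 47$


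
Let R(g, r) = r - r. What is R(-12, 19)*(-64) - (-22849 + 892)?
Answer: 21957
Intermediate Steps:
R(g, r) = 0
R(-12, 19)*(-64) - (-22849 + 892) = 0*(-64) - (-22849 + 892) = 0 - 1*(-21957) = 0 + 21957 = 21957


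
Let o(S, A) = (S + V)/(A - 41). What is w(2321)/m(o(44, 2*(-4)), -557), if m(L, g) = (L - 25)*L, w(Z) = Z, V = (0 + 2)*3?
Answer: 5572721/63750 ≈ 87.415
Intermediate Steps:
V = 6 (V = 2*3 = 6)
o(S, A) = (6 + S)/(-41 + A) (o(S, A) = (S + 6)/(A - 41) = (6 + S)/(-41 + A))
m(L, g) = L*(-25 + L) (m(L, g) = (-25 + L)*L = L*(-25 + L))
w(2321)/m(o(44, 2*(-4)), -557) = 2321/((((6 + 44)/(-41 + 2*(-4)))*(-25 + (6 + 44)/(-41 + 2*(-4))))) = 2321/(((50/(-41 - 8))*(-25 + 50/(-41 - 8)))) = 2321/(((50/(-49))*(-25 + 50/(-49)))) = 2321/(((-1/49*50)*(-25 - 1/49*50))) = 2321/((-50*(-25 - 50/49)/49)) = 2321/((-50/49*(-1275/49))) = 2321/(63750/2401) = 2321*(2401/63750) = 5572721/63750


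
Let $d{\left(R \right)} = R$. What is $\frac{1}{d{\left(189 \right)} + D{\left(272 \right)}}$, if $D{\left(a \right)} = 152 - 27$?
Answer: $\frac{1}{314} \approx 0.0031847$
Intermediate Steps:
$D{\left(a \right)} = 125$ ($D{\left(a \right)} = 152 - 27 = 125$)
$\frac{1}{d{\left(189 \right)} + D{\left(272 \right)}} = \frac{1}{189 + 125} = \frac{1}{314}$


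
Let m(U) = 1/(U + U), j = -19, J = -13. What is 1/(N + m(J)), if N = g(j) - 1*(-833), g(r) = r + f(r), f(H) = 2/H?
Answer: 494/402045 ≈ 0.0012287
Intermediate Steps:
g(r) = r + 2/r
m(U) = 1/(2*U)
N = 15464/19 (N = (-19 + 2/(-19)) - 1*(-833) = (-19 + 2*(-1/19)) + 833 = (-19 - 2/19) + 833 = -363/19 + 833 = 15464/19 ≈ 813.89)
1/(N + m(J)) = 1/(15464/19 + (½)/(-13)) = 1/(15464/19 + (½)*(-1/13)) = 1/(15464/19 - 1/26) = 1/(402045/494) = 494/402045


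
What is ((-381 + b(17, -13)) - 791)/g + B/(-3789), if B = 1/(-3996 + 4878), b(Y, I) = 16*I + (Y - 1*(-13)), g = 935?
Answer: -902312647/624934926 ≈ -1.4439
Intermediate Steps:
b(Y, I) = 13 + Y + 16*I (b(Y, I) = 16*I + (Y + 13) = 16*I + (13 + Y) = 13 + Y + 16*I)
B = 1/882 ≈ 0.0011338
((-381 + b(17, -13)) - 791)/g + B/(-3789) = ((-381 + (13 + 17 + 16*(-13))) - 791)/935 + (1/882)/(-3789) = ((-381 + (13 + 17 - 208)) - 791)*(1/935) + (1/882)*(-1/3789) = ((-381 - 178) - 791)*(1/935) - 1/3341898 = (-559 - 791)*(1/935) - 1/3341898 = -1350*1/935 - 1/3341898 = -270/187 - 1/3341898 = -902312647/624934926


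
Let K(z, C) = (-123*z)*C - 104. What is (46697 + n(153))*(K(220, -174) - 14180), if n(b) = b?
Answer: 219921208600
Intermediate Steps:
K(z, C) = -104 - 123*C*z (K(z, C) = -123*C*z - 104 = -104 - 123*C*z)
(46697 + n(153))*(K(220, -174) - 14180) = (46697 + 153)*((-104 - 123*(-174)*220) - 14180) = 46850*((-104 + 4708440) - 14180) = 46850*(4708336 - 14180) = 46850*4694156 = 219921208600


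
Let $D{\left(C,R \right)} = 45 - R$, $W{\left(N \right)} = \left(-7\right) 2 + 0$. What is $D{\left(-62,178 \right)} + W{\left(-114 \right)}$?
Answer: $-147$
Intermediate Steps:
$W{\left(N \right)} = -14$ ($W{\left(N \right)} = -14 + 0 = -14$)
$D{\left(-62,178 \right)} + W{\left(-114 \right)} = \left(45 - 178\right) - 14 = -133 - 14 = -147$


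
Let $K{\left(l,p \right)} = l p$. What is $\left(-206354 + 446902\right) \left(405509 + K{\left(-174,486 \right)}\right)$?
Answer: $77202677860$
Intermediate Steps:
$\left(-206354 + 446902\right) \left(405509 + K{\left(-174,486 \right)}\right) = \left(-206354 + 446902\right) \left(405509 - 84564\right) = 240548 \left(405509 - 84564\right) = 240548 \cdot 320945 = 77202677860$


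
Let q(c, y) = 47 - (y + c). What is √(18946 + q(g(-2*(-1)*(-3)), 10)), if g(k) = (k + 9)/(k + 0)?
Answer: √75934/2 ≈ 137.78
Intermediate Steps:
g(k) = (9 + k)/k
q(c, y) = 47 - c - y (q(c, y) = 47 - (c + y) = 47 + (-c - y) = 47 - c - y)
√(18946 + q(g(-2*(-1)*(-3)), 10)) = √(18946 + (47 - (9 - 2*(-1)*(-3))/(-2*(-1)*(-3)) - 1*10)) = √(18946 + (47 - (9 + 2*(-3))/(2*(-3)) - 10)) = √(18946 + (47 - (9 - 6)/(-6) - 10)) = √(18946 + (47 - (-1)*3/6 - 10)) = √(18946 + (47 - 1*(-½) - 10)) = √(18946 + (47 + ½ - 10)) = √(18946 + 75/2) = √(37967/2) = √75934/2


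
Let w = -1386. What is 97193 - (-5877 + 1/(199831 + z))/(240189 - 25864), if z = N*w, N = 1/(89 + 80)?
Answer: 703460448517006737/7237766609225 ≈ 97193.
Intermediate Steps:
N = 1/169 ≈ 0.0059172
z = -1386/169 (z = (1/169)*(-1386) = -1386/169 ≈ -8.2012)
97193 - (-5877 + 1/(199831 + z))/(240189 - 25864) = 97193 - (-5877 + 1/(199831 - 1386/169))/(240189 - 25864) = 97193 - (-5877 + 1/(33770053/169))/214325 = 97193 - (-5877 + 169/33770053)/214325 = 97193 - (-198466601312)/(33770053*214325) = 97193 - 1*(-198466601312/7237766609225) = 97193 + 198466601312/7237766609225 = 703460448517006737/7237766609225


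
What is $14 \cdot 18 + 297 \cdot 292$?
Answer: $86976$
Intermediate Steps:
$14 \cdot 18 + 297 \cdot 292 = 252 + 86724 = 86976$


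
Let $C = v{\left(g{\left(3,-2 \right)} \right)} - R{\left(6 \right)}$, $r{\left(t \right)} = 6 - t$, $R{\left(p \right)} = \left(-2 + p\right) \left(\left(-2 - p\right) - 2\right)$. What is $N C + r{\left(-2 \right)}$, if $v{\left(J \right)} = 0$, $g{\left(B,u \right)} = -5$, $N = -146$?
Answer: $-5832$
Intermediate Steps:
$R{\left(p \right)} = \left(-4 - p\right) \left(-2 + p\right)$ ($R{\left(p \right)} = \left(-2 + p\right) \left(-4 - p\right) = \left(-4 - p\right) \left(-2 + p\right)$)
$C = 40$ ($C = 0 - \left(8 - 6^{2} - 12\right) = 0 - \left(8 - 36 - 12\right) = 0 - -40 = 0 + 40 = 40$)
$N C + r{\left(-2 \right)} = \left(-146\right) 40 + \left(6 - -2\right) = -5840 + \left(6 + 2\right) = -5840 + 8 = -5832$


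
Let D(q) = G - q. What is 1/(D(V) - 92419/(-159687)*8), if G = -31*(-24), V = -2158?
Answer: 159687/464151026 ≈ 0.00034404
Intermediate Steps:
G = 744
D(q) = 744 - q
1/(D(V) - 92419/(-159687)*8) = 1/((744 - 1*(-2158)) - 92419/(-159687)*8) = 1/((744 + 2158) - 92419*(-1/159687)*8) = 1/(2902 + (92419/159687)*8) = 1/(2902 + 739352/159687) = 1/(464151026/159687) = 159687/464151026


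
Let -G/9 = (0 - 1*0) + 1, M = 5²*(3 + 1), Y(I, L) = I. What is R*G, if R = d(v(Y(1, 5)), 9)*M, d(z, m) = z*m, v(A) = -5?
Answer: 40500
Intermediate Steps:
d(z, m) = m*z
M = 100 (M = 25*4 = 100)
G = -9 (G = -9*((0 - 1*0) + 1) = -9*((0 + 0) + 1) = -9*(0 + 1) = -9*1 = -9)
R = -4500 (R = (9*(-5))*100 = -45*100 = -4500)
R*G = -4500*(-9) = 40500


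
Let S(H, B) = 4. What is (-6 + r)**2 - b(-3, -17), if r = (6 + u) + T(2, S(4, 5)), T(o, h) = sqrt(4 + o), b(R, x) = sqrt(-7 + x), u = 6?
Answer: 42 + 2*sqrt(6)*(6 - I) ≈ 71.394 - 4.899*I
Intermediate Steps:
r = 12 + sqrt(6) (r = (6 + 6) + sqrt(4 + 2) = 12 + sqrt(6) ≈ 14.449)
(-6 + r)**2 - b(-3, -17) = (-6 + (12 + sqrt(6)))**2 - sqrt(-7 - 17) = (6 + sqrt(6))**2 - sqrt(-24) = (6 + sqrt(6))**2 - 2*I*sqrt(6)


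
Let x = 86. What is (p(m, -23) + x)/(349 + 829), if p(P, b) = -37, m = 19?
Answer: 49/1178 ≈ 0.041596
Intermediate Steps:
(p(m, -23) + x)/(349 + 829) = (-37 + 86)/(349 + 829) = 49/1178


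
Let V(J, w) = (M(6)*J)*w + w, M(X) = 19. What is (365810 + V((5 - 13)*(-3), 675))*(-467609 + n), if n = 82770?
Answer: -259491165115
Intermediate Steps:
V(J, w) = w + 19*J*w (V(J, w) = (19*J)*w + w = 19*J*w + w = w + 19*J*w)
(365810 + V((5 - 13)*(-3), 675))*(-467609 + n) = (365810 + 675*(1 + 19*((5 - 13)*(-3))))*(-467609 + 82770) = (365810 + 675*(1 + 19*(-8*(-3))))*(-384839) = (365810 + 675*(1 + 19*24))*(-384839) = (365810 + 675*(1 + 456))*(-384839) = (365810 + 675*457)*(-384839) = (365810 + 308475)*(-384839) = 674285*(-384839) = -259491165115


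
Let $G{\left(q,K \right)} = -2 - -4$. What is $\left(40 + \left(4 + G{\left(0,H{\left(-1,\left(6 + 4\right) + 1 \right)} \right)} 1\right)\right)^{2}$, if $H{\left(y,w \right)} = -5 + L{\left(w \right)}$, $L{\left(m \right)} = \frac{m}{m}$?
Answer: $2116$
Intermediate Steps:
$L{\left(m \right)} = 1$
$H{\left(y,w \right)} = -4$ ($H{\left(y,w \right)} = -5 + 1 = -4$)
$G{\left(q,K \right)} = 2$ ($G{\left(q,K \right)} = -2 + 4 = 2$)
$\left(40 + \left(4 + G{\left(0,H{\left(-1,\left(6 + 4\right) + 1 \right)} \right)} 1\right)\right)^{2} = \left(40 + \left(4 + 2 \cdot 1\right)\right)^{2} = \left(40 + \left(4 + 2\right)\right)^{2} = \left(40 + 6\right)^{2} = 46^{2} = 2116$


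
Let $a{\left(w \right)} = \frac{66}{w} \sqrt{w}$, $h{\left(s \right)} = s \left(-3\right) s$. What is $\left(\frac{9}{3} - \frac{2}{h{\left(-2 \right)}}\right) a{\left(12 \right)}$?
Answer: $\frac{209 \sqrt{3}}{6} \approx 60.333$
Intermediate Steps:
$h{\left(s \right)} = - 3 s^{2}$ ($h{\left(s \right)} = - 3 s s = - 3 s^{2}$)
$a{\left(w \right)} = \frac{66}{\sqrt{w}}$
$\left(\frac{9}{3} - \frac{2}{h{\left(-2 \right)}}\right) a{\left(12 \right)} = \left(\frac{9}{3} - \frac{2}{\left(-3\right) \left(-2\right)^{2}}\right) \frac{66}{2 \sqrt{3}} = \left(9 \cdot \frac{1}{3} - \frac{2}{\left(-3\right) 4}\right) 66 \frac{\sqrt{3}}{6} = \left(3 - \frac{2}{-12}\right) 11 \sqrt{3} = \left(3 - - \frac{1}{6}\right) 11 \sqrt{3} = \left(3 + \frac{1}{6}\right) 11 \sqrt{3} = \frac{19 \cdot 11 \sqrt{3}}{6} = \frac{209 \sqrt{3}}{6}$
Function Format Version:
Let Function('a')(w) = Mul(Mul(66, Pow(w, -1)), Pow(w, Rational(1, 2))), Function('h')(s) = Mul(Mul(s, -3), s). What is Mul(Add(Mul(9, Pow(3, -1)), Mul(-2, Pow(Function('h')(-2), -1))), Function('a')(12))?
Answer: Mul(Rational(209, 6), Pow(3, Rational(1, 2))) ≈ 60.333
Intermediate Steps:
Function('h')(s) = Mul(-3, Pow(s, 2)) (Function('h')(s) = Mul(Mul(-3, s), s) = Mul(-3, Pow(s, 2)))
Function('a')(w) = Mul(66, Pow(w, Rational(-1, 2)))
Mul(Add(Mul(9, Pow(3, -1)), Mul(-2, Pow(Function('h')(-2), -1))), Function('a')(12)) = Mul(Add(Mul(9, Pow(3, -1)), Mul(-2, Pow(Mul(-3, Pow(-2, 2)), -1))), Mul(66, Pow(12, Rational(-1, 2)))) = Mul(Add(Mul(9, Rational(1, 3)), Mul(-2, Pow(Mul(-3, 4), -1))), Mul(66, Mul(Rational(1, 6), Pow(3, Rational(1, 2))))) = Mul(Add(3, Mul(-2, Pow(-12, -1))), Mul(11, Pow(3, Rational(1, 2)))) = Mul(Add(3, Mul(-2, Rational(-1, 12))), Mul(11, Pow(3, Rational(1, 2)))) = Mul(Add(3, Rational(1, 6)), Mul(11, Pow(3, Rational(1, 2)))) = Mul(Rational(19, 6), Mul(11, Pow(3, Rational(1, 2)))) = Mul(Rational(209, 6), Pow(3, Rational(1, 2)))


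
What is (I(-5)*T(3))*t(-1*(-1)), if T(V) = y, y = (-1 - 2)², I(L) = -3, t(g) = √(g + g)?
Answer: -27*√2 ≈ -38.184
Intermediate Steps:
t(g) = √2*√g (t(g) = √(2*g) = √2*√g)
y = 9 (y = (-3)² = 9)
T(V) = 9
(I(-5)*T(3))*t(-1*(-1)) = (-3*9)*(√2*√(-1*(-1))) = -27*√2*√1 = -27*√2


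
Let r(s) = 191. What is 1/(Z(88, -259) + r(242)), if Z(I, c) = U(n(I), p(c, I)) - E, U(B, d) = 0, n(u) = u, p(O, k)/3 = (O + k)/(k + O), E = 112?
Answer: 1/79 ≈ 0.012658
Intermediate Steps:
p(O, k) = 3 (p(O, k) = 3*((O + k)/(k + O)) = 3*((O + k)/(O + k)) = 3*1 = 3)
Z(I, c) = -112 (Z(I, c) = 0 - 1*112 = 0 - 112 = -112)
1/(Z(88, -259) + r(242)) = 1/(-112 + 191) = 1/79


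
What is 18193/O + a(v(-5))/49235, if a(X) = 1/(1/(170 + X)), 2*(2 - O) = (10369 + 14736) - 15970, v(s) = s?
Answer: -15564853/3909259 ≈ -3.9815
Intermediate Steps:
O = -9131/2 (O = 2 - ((10369 + 14736) - 15970)/2 = 2 - (25105 - 15970)/2 = 2 - ½*9135 = 2 - 9135/2 = -9131/2 ≈ -4565.5)
a(X) = 170 + X
18193/O + a(v(-5))/49235 = 18193/(-9131/2) + (170 - 5)/49235 = 18193*(-2/9131) + 165*(1/49235) = -1582/397 + 33/9847 = -15564853/3909259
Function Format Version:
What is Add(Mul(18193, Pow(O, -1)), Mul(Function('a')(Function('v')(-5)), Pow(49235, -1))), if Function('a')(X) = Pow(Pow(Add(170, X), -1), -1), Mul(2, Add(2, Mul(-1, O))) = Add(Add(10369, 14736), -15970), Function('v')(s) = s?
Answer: Rational(-15564853, 3909259) ≈ -3.9815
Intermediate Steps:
O = Rational(-9131, 2) (O = Add(2, Mul(Rational(-1, 2), Add(Add(10369, 14736), -15970))) = Add(2, Mul(Rational(-1, 2), Add(25105, -15970))) = Add(2, Mul(Rational(-1, 2), 9135)) = Add(2, Rational(-9135, 2)) = Rational(-9131, 2) ≈ -4565.5)
Function('a')(X) = Add(170, X)
Add(Mul(18193, Pow(O, -1)), Mul(Function('a')(Function('v')(-5)), Pow(49235, -1))) = Add(Mul(18193, Pow(Rational(-9131, 2), -1)), Mul(Add(170, -5), Pow(49235, -1))) = Add(Mul(18193, Rational(-2, 9131)), Mul(165, Rational(1, 49235))) = Add(Rational(-1582, 397), Rational(33, 9847)) = Rational(-15564853, 3909259)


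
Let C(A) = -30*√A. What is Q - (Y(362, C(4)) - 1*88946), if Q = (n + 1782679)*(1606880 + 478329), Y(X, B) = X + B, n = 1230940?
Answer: 6284025550015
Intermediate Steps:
Y(X, B) = B + X
Q = 6284025461371 (Q = (1230940 + 1782679)*(1606880 + 478329) = 3013619*2085209 = 6284025461371)
Q - (Y(362, C(4)) - 1*88946) = 6284025461371 - ((-30*√4 + 362) - 1*88946) = 6284025461371 - ((-30*2 + 362) - 88946) = 6284025461371 - ((-60 + 362) - 88946) = 6284025461371 - (302 - 88946) = 6284025461371 - 1*(-88644) = 6284025461371 + 88644 = 6284025550015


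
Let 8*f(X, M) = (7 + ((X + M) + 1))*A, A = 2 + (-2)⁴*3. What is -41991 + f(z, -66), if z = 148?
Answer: -82857/2 ≈ -41429.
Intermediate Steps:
A = 50 (A = 2 + 16*3 = 2 + 48 = 50)
f(X, M) = 50 + 25*M/4 + 25*X/4 (f(X, M) = ((7 + ((X + M) + 1))*50)/8 = ((7 + ((M + X) + 1))*50)/8 = ((7 + (1 + M + X))*50)/8 = ((8 + M + X)*50)/8 = (400 + 50*M + 50*X)/8 = 50 + 25*M/4 + 25*X/4)
-41991 + f(z, -66) = -41991 + (50 + (25/4)*(-66) + (25/4)*148) = -41991 + (50 - 825/2 + 925) = -41991 + 1125/2 = -82857/2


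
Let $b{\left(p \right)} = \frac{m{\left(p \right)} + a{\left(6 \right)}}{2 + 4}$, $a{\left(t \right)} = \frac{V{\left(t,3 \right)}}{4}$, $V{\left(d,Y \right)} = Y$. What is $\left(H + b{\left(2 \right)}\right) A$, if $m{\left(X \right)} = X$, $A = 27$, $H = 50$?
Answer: $\frac{10899}{8} \approx 1362.4$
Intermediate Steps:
$a{\left(t \right)} = \frac{3}{4}$
$b{\left(p \right)} = \frac{1}{8} + \frac{p}{6}$ ($b{\left(p \right)} = \frac{p + \frac{3}{4}}{2 + 4} = \frac{\frac{3}{4} + p}{6} = \left(\frac{3}{4} + p\right) \frac{1}{6} = \frac{1}{8} + \frac{p}{6}$)
$\left(H + b{\left(2 \right)}\right) A = \left(50 + \left(\frac{1}{8} + \frac{1}{6} \cdot 2\right)\right) 27 = \left(50 + \left(\frac{1}{8} + \frac{1}{3}\right)\right) 27 = \left(50 + \frac{11}{24}\right) 27 = \frac{1211}{24} \cdot 27 = \frac{10899}{8}$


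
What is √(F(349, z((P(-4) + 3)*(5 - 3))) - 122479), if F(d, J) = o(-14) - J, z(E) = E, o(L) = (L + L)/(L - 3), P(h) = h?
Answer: I*√35395377/17 ≈ 349.96*I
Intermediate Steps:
o(L) = 2*L/(-3 + L) (o(L) = (2*L)/(-3 + L) = 2*L/(-3 + L))
F(d, J) = 28/17 - J (F(d, J) = 2*(-14)/(-3 - 14) - J = 2*(-14)/(-17) - J = 2*(-14)*(-1/17) - J = 28/17 - J)
√(F(349, z((P(-4) + 3)*(5 - 3))) - 122479) = √((28/17 - (-4 + 3)*(5 - 3)) - 122479) = √((28/17 - (-1)*2) - 122479) = √((28/17 - 1*(-2)) - 122479) = √((28/17 + 2) - 122479) = √(62/17 - 122479) = √(-2082081/17) = I*√35395377/17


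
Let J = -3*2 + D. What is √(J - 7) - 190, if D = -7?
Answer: -190 + 2*I*√5 ≈ -190.0 + 4.4721*I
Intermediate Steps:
J = -13 (J = -3*2 - 7 = -6 - 7 = -13)
√(J - 7) - 190 = √(-13 - 7) - 190 = √(-20) - 190 = 2*I*√5 - 190 = -190 + 2*I*√5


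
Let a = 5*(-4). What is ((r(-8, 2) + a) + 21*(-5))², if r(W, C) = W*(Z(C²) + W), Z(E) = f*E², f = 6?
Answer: 687241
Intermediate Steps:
Z(E) = 6*E²
r(W, C) = W*(W + 6*C⁴) (r(W, C) = W*(6*(C²)² + W) = W*(6*C⁴ + W) = W*(W + 6*C⁴))
a = -20
((r(-8, 2) + a) + 21*(-5))² = ((-8*(-8 + 6*2⁴) - 20) + 21*(-5))² = ((-8*(-8 + 6*16) - 20) - 105)² = ((-8*(-8 + 96) - 20) - 105)² = ((-8*88 - 20) - 105)² = ((-704 - 20) - 105)² = (-724 - 105)² = (-829)² = 687241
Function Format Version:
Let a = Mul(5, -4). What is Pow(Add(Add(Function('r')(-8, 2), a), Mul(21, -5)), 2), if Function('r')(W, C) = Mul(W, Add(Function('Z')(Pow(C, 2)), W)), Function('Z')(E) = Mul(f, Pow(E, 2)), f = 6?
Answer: 687241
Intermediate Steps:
Function('Z')(E) = Mul(6, Pow(E, 2))
Function('r')(W, C) = Mul(W, Add(W, Mul(6, Pow(C, 4)))) (Function('r')(W, C) = Mul(W, Add(Mul(6, Pow(Pow(C, 2), 2)), W)) = Mul(W, Add(Mul(6, Pow(C, 4)), W)) = Mul(W, Add(W, Mul(6, Pow(C, 4)))))
a = -20
Pow(Add(Add(Function('r')(-8, 2), a), Mul(21, -5)), 2) = Pow(Add(Add(Mul(-8, Add(-8, Mul(6, Pow(2, 4)))), -20), Mul(21, -5)), 2) = Pow(Add(Add(Mul(-8, Add(-8, Mul(6, 16))), -20), -105), 2) = Pow(Add(Add(Mul(-8, Add(-8, 96)), -20), -105), 2) = Pow(Add(Add(Mul(-8, 88), -20), -105), 2) = Pow(Add(Add(-704, -20), -105), 2) = Pow(Add(-724, -105), 2) = Pow(-829, 2) = 687241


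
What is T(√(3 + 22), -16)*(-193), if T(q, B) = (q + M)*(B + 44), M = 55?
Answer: -324240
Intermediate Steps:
T(q, B) = (44 + B)*(55 + q) (T(q, B) = (q + 55)*(B + 44) = (55 + q)*(44 + B) = (44 + B)*(55 + q))
T(√(3 + 22), -16)*(-193) = (2420 + 44*√(3 + 22) + 55*(-16) - 16*√(3 + 22))*(-193) = (2420 + 44*√25 - 880 - 16*√25)*(-193) = (2420 + 44*5 - 880 - 16*5)*(-193) = (2420 + 220 - 880 - 80)*(-193) = 1680*(-193) = -324240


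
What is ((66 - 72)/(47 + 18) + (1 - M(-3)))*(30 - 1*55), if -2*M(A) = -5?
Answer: 1035/26 ≈ 39.808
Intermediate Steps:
M(A) = 5/2 (M(A) = -½*(-5) = 5/2)
((66 - 72)/(47 + 18) + (1 - M(-3)))*(30 - 1*55) = ((66 - 72)/(47 + 18) + (1 - 1*5/2))*(30 - 1*55) = (-6/65 + (1 - 5/2))*(30 - 55) = (-6*1/65 - 3/2)*(-25) = (-6/65 - 3/2)*(-25) = -207/130*(-25) = 1035/26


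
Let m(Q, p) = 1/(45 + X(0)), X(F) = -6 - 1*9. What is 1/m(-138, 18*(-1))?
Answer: 30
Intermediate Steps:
X(F) = -15 (X(F) = -6 - 9 = -15)
m(Q, p) = 1/30 (m(Q, p) = 1/(45 - 15) = 1/30)
1/m(-138, 18*(-1)) = 1/(1/30) = 30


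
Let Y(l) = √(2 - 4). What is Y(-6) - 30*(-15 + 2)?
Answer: 390 + I*√2 ≈ 390.0 + 1.4142*I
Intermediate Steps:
Y(l) = I*√2 (Y(l) = √(-2) = I*√2)
Y(-6) - 30*(-15 + 2) = I*√2 - 30*(-15 + 2) = I*√2 - 30*(-13) = I*√2 + 390 = 390 + I*√2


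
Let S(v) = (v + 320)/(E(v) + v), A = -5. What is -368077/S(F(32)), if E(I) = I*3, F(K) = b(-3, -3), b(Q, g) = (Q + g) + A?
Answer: 16195388/309 ≈ 52412.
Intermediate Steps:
b(Q, g) = -5 + Q + g (b(Q, g) = (Q + g) - 5 = -5 + Q + g)
F(K) = -11 (F(K) = -5 - 3 - 3 = -11)
E(I) = 3*I
S(v) = (320 + v)/(4*v) (S(v) = (v + 320)/(3*v + v) = (320 + v)/((4*v)) = (320 + v)*(1/(4*v)) = (320 + v)/(4*v))
-368077/S(F(32)) = -368077*(-44/(320 - 11)) = -368077/((1/4)*(-1/11)*309) = -368077/(-309/44) = -368077*(-44/309) = 16195388/309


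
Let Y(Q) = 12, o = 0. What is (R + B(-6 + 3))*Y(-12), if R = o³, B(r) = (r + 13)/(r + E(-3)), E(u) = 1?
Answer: -60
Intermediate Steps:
B(r) = (13 + r)/(1 + r) (B(r) = (r + 13)/(r + 1) = (13 + r)/(1 + r))
R = 0 (R = 0³ = 0)
(R + B(-6 + 3))*Y(-12) = (0 + (13 + (-6 + 3))/(1 + (-6 + 3)))*12 = (0 + (13 - 3)/(1 - 3))*12 = (0 + 10/(-2))*12 = (0 - ½*10)*12 = (0 - 5)*12 = -5*12 = -60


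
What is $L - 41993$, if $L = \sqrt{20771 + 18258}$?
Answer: $-41993 + \sqrt{39029} \approx -41795.0$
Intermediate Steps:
$L = \sqrt{39029} \approx 197.56$
$L - 41993 = \sqrt{39029} - 41993 = -41993 + \sqrt{39029}$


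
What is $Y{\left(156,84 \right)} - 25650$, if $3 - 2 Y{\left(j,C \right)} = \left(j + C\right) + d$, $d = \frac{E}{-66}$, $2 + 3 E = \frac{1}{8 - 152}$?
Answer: $- \frac{1469423233}{57024} \approx -25769.0$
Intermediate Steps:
$E = - \frac{289}{432}$ ($E = - \frac{2}{3} + \frac{1}{3 \left(8 - 152\right)} = - \frac{2}{3} + \frac{1}{3 \left(-144\right)} = - \frac{2}{3} + \frac{1}{3} \left(- \frac{1}{144}\right) = - \frac{2}{3} - \frac{1}{432} = - \frac{289}{432} \approx -0.66898$)
$d = \frac{289}{28512}$ ($d = - \frac{289}{432 \left(-66\right)} = \left(- \frac{289}{432}\right) \left(- \frac{1}{66}\right) = \frac{289}{28512} \approx 0.010136$)
$Y{\left(j,C \right)} = \frac{85247}{57024} - \frac{C}{2} - \frac{j}{2}$ ($Y{\left(j,C \right)} = \frac{3}{2} - \frac{\left(j + C\right) + \frac{289}{28512}}{2} = \frac{3}{2} - \frac{\left(C + j\right) + \frac{289}{28512}}{2} = \frac{3}{2} - \frac{\frac{289}{28512} + C + j}{2} = \frac{3}{2} - \left(\frac{289}{57024} + \frac{C}{2} + \frac{j}{2}\right) = \frac{85247}{57024} - \frac{C}{2} - \frac{j}{2}$)
$Y{\left(156,84 \right)} - 25650 = \left(\frac{85247}{57024} - 42 - 78\right) - 25650 = - \frac{6757633}{57024} - 25650 = - \frac{1469423233}{57024}$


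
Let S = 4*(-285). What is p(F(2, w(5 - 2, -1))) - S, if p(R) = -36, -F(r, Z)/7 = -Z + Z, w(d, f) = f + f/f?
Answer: 1104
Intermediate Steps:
w(d, f) = 1 + f (w(d, f) = f + 1 = 1 + f)
F(r, Z) = 0 (F(r, Z) = -7*(-Z + Z) = -7*0 = 0)
S = -1140
p(F(2, w(5 - 2, -1))) - S = -36 - 1*(-1140) = -36 + 1140 = 1104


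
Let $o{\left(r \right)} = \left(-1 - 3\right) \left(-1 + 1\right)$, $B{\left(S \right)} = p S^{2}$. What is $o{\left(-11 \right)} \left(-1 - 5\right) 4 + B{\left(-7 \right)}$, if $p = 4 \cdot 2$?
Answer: $392$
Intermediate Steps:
$p = 8$
$B{\left(S \right)} = 8 S^{2}$
$o{\left(r \right)} = 0$ ($o{\left(r \right)} = \left(-4\right) 0 = 0$)
$o{\left(-11 \right)} \left(-1 - 5\right) 4 + B{\left(-7 \right)} = 0 \left(-1 - 5\right) 4 + 8 \left(-7\right)^{2} = 0 \left(\left(-6\right) 4\right) + 8 \cdot 49 = 0 \left(-24\right) + 392 = 0 + 392 = 392$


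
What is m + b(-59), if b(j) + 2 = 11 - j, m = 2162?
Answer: 2230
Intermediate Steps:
b(j) = 9 - j (b(j) = -2 + (11 - j) = 9 - j)
m + b(-59) = 2162 + (9 - 1*(-59)) = 2162 + (9 + 59) = 2162 + 68 = 2230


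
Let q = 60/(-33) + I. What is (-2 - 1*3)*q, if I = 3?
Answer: -65/11 ≈ -5.9091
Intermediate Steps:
q = 13/11 (q = 60/(-33) + 3 = 60*(-1/33) + 3 = -20/11 + 3 = 13/11 ≈ 1.1818)
(-2 - 1*3)*q = (-2 - 1*3)*(13/11) = (-2 - 3)*(13/11) = -5*13/11 = -65/11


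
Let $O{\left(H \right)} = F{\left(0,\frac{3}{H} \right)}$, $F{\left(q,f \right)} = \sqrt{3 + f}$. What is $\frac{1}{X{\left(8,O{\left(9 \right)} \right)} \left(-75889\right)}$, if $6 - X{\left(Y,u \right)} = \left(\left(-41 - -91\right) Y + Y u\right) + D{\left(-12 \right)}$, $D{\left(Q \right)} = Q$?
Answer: $\frac{573}{16586755174} - \frac{2 \sqrt{30}}{8293377587} \approx 3.3225 \cdot 10^{-8}$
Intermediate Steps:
$O{\left(H \right)} = \sqrt{3 + \frac{3}{H}}$
$X{\left(Y,u \right)} = 18 - 50 Y - Y u$ ($X{\left(Y,u \right)} = 6 - \left(\left(\left(-41 - -91\right) Y + Y u\right) - 12\right) = 6 - \left(\left(\left(-41 + 91\right) Y + Y u\right) - 12\right) = 6 - \left(\left(50 Y + Y u\right) - 12\right) = 6 - \left(-12 + 50 Y + Y u\right) = 18 - 50 Y - Y u$)
$\frac{1}{X{\left(8,O{\left(9 \right)} \right)} \left(-75889\right)} = \frac{1}{\left(18 - 400 - 8 \sqrt{3 + \frac{3}{9}}\right) \left(-75889\right)} = \frac{1}{18 - 400 - 8 \sqrt{3 + 3 \cdot \frac{1}{9}}} \left(- \frac{1}{75889}\right) = \frac{1}{18 - 400 - 8 \sqrt{3 + \frac{1}{3}}} \left(- \frac{1}{75889}\right) = \frac{1}{18 - 400 - 8 \sqrt{\frac{10}{3}}} \left(- \frac{1}{75889}\right) = \frac{1}{18 - 400 - 8 \frac{\sqrt{30}}{3}} \left(- \frac{1}{75889}\right) = \frac{1}{18 - 400 - \frac{8 \sqrt{30}}{3}} \left(- \frac{1}{75889}\right) = \frac{1}{-382 - \frac{8 \sqrt{30}}{3}} \left(- \frac{1}{75889}\right) = - \frac{1}{75889 \left(-382 - \frac{8 \sqrt{30}}{3}\right)}$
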